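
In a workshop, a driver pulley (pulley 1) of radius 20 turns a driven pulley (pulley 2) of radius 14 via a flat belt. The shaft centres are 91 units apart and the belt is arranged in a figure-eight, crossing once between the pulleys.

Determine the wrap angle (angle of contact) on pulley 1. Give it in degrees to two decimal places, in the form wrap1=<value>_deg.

wrap1=223.88_deg

crossed belt: β = asin((r1+r2)/C) = asin(34/91) = 21.9394°
wrap1 = wrap2 = π + 2β = 223.8789°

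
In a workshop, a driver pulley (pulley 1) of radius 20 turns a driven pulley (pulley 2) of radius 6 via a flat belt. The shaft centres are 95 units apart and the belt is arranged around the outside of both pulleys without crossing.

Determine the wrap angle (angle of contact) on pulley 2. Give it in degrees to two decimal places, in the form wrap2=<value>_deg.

open belt: β = asin((r2−r1)/C) = asin(-14/95) = -8.4745°
wrap1 = π − 2β = 196.9489°
wrap2 = π + 2β = 163.0511°

wrap2=163.05_deg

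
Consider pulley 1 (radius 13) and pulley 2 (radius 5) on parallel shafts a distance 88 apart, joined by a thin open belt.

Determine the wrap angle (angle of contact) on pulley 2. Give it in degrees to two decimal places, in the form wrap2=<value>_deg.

open belt: β = asin((r2−r1)/C) = asin(-8/88) = -5.2159°
wrap1 = π − 2β = 190.4318°
wrap2 = π + 2β = 169.5682°

wrap2=169.57_deg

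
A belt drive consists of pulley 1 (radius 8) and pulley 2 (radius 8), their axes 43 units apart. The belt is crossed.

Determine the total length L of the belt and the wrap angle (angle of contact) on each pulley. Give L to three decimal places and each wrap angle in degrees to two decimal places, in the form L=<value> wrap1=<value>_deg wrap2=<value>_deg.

crossed belt: β = asin((r1+r2)/C) = asin(16/43) = 21.8448°
wrap1 = wrap2 = π + 2β = 223.6895°
tangent length = C·cosβ = 39.9124
L = (r1+r2)·wrap + 2·C·cosβ = 16·3.9041 + 2·39.9124 = 142.2907

L=142.291 wrap1=223.69_deg wrap2=223.69_deg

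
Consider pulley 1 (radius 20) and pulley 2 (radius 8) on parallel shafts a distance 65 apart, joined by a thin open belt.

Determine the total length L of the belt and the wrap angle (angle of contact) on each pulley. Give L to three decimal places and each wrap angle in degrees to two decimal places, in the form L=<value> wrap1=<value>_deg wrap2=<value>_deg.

L=220.186 wrap1=201.28_deg wrap2=158.72_deg

open belt: β = asin((r2−r1)/C) = asin(-12/65) = -10.6387°
wrap1 = π − 2β = 201.2774°
wrap2 = π + 2β = 158.7226°
tangent length = C·cosβ = 63.8827
L = r1·wrap1 + r2·wrap2 + 2·C·cosβ = 20·3.5130 + 8·2.7702 + 2·63.8827 = 220.1863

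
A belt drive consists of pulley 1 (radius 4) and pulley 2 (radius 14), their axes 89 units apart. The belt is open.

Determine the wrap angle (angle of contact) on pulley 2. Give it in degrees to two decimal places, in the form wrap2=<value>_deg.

open belt: β = asin((r2−r1)/C) = asin(10/89) = 6.4514°
wrap1 = π − 2β = 167.0973°
wrap2 = π + 2β = 192.9027°

wrap2=192.90_deg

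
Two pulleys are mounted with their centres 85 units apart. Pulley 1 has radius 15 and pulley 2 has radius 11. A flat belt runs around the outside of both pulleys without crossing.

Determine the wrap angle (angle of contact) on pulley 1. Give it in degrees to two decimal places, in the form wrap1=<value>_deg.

wrap1=185.39_deg

open belt: β = asin((r2−r1)/C) = asin(-4/85) = -2.6973°
wrap1 = π − 2β = 185.3945°
wrap2 = π + 2β = 174.6055°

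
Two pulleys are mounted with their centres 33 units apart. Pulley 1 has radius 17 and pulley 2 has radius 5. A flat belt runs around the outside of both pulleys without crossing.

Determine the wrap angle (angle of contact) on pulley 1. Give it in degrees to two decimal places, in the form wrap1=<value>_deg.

open belt: β = asin((r2−r1)/C) = asin(-12/33) = -21.3237°
wrap1 = π − 2β = 222.6474°
wrap2 = π + 2β = 137.3526°

wrap1=222.65_deg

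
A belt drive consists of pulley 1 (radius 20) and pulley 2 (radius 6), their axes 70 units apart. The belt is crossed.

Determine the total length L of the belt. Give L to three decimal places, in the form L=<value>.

crossed belt: β = asin((r1+r2)/C) = asin(26/70) = 21.8037°
wrap1 = wrap2 = π + 2β = 223.6075°
tangent length = C·cosβ = 64.9923
L = (r1+r2)·wrap + 2·C·cosβ = 26·3.9027 + 2·64.9923 = 231.4545

L=231.454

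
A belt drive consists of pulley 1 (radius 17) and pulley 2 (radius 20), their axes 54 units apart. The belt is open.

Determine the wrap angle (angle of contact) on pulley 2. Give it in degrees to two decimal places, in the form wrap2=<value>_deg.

open belt: β = asin((r2−r1)/C) = asin(3/54) = 3.1847°
wrap1 = π − 2β = 173.6305°
wrap2 = π + 2β = 186.3695°

wrap2=186.37_deg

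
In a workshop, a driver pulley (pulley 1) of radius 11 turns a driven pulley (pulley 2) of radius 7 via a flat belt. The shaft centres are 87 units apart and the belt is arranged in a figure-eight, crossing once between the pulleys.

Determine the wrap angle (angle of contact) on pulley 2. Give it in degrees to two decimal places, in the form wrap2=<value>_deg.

crossed belt: β = asin((r1+r2)/C) = asin(18/87) = 11.9405°
wrap1 = wrap2 = π + 2β = 203.8811°

wrap2=203.88_deg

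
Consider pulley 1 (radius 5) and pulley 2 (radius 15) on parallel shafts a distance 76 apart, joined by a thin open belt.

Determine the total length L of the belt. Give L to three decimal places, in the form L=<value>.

open belt: β = asin((r2−r1)/C) = asin(10/76) = 7.5608°
wrap1 = π − 2β = 164.8783°
wrap2 = π + 2β = 195.1217°
tangent length = C·cosβ = 75.3392
L = r1·wrap1 + r2·wrap2 + 2·C·cosβ = 5·2.8777 + 15·3.4055 + 2·75.3392 = 216.1496

L=216.150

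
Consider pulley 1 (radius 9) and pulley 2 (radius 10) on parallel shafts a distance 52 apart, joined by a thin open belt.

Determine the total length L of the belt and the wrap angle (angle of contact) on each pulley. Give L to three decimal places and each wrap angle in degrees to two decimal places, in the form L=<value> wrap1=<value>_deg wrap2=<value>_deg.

open belt: β = asin((r2−r1)/C) = asin(1/52) = 1.1019°
wrap1 = π − 2β = 177.7962°
wrap2 = π + 2β = 182.2038°
tangent length = C·cosβ = 51.9904
L = r1·wrap1 + r2·wrap2 + 2·C·cosβ = 9·3.1031 + 10·3.1801 + 2·51.9904 = 163.7095

L=163.709 wrap1=177.80_deg wrap2=182.20_deg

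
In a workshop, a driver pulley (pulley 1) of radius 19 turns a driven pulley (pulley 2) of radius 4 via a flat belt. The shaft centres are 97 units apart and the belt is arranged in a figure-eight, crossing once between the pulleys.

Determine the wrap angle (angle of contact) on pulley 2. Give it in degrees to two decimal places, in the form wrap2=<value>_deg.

crossed belt: β = asin((r1+r2)/C) = asin(23/97) = 13.7162°
wrap1 = wrap2 = π + 2β = 207.4325°

wrap2=207.43_deg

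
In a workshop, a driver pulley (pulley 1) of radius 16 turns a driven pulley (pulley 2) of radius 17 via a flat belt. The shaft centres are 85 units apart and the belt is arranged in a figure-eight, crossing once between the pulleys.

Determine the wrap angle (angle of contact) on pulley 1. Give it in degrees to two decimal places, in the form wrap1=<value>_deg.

wrap1=225.69_deg

crossed belt: β = asin((r1+r2)/C) = asin(33/85) = 22.8447°
wrap1 = wrap2 = π + 2β = 225.6895°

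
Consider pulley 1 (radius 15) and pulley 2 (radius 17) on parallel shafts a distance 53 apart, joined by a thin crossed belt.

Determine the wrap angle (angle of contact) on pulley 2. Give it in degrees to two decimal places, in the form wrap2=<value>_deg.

crossed belt: β = asin((r1+r2)/C) = asin(32/53) = 37.1406°
wrap1 = wrap2 = π + 2β = 254.2813°

wrap2=254.28_deg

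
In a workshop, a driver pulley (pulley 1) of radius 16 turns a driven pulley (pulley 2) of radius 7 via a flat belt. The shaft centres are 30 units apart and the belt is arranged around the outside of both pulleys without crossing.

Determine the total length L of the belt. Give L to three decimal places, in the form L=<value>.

open belt: β = asin((r2−r1)/C) = asin(-9/30) = -17.4576°
wrap1 = π − 2β = 214.9152°
wrap2 = π + 2β = 145.0848°
tangent length = C·cosβ = 28.6182
L = r1·wrap1 + r2·wrap2 + 2·C·cosβ = 16·3.7510 + 7·2.5322 + 2·28.6182 = 134.9775

L=134.977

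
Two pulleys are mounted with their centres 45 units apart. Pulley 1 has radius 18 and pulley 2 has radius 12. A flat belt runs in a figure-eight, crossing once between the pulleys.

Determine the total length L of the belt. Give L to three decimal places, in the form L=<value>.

crossed belt: β = asin((r1+r2)/C) = asin(30/45) = 41.8103°
wrap1 = wrap2 = π + 2β = 263.6206°
tangent length = C·cosβ = 33.5410
L = (r1+r2)·wrap + 2·C·cosβ = 30·4.6010 + 2·33.5410 = 205.1135

L=205.113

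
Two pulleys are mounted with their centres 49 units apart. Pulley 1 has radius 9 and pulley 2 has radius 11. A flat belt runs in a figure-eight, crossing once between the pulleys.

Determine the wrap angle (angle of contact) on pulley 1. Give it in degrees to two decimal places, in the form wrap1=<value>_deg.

wrap1=228.18_deg

crossed belt: β = asin((r1+r2)/C) = asin(20/49) = 24.0895°
wrap1 = wrap2 = π + 2β = 228.1790°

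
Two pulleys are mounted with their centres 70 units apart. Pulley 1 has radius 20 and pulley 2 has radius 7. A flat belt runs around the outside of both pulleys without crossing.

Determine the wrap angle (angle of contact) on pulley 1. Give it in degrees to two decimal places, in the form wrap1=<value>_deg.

open belt: β = asin((r2−r1)/C) = asin(-13/70) = -10.7028°
wrap1 = π − 2β = 201.4056°
wrap2 = π + 2β = 158.5944°

wrap1=201.41_deg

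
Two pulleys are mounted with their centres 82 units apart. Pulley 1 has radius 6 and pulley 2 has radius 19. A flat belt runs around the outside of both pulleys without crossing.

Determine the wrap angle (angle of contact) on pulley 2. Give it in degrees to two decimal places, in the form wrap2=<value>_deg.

wrap2=198.24_deg

open belt: β = asin((r2−r1)/C) = asin(13/82) = 9.1220°
wrap1 = π − 2β = 161.7561°
wrap2 = π + 2β = 198.2439°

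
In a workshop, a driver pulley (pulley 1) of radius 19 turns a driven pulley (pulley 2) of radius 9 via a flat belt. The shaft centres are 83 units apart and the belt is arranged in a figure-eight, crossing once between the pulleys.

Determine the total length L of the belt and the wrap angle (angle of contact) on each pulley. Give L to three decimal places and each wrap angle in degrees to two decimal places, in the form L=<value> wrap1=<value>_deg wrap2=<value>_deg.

L=263.503 wrap1=219.43_deg wrap2=219.43_deg

crossed belt: β = asin((r1+r2)/C) = asin(28/83) = 19.7155°
wrap1 = wrap2 = π + 2β = 219.4309°
tangent length = C·cosβ = 78.1345
L = (r1+r2)·wrap + 2·C·cosβ = 28·3.8298 + 2·78.1345 = 263.5032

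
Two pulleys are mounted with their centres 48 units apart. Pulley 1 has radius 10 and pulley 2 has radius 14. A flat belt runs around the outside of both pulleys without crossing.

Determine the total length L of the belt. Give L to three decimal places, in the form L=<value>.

open belt: β = asin((r2−r1)/C) = asin(4/48) = 4.7802°
wrap1 = π − 2β = 170.4396°
wrap2 = π + 2β = 189.5604°
tangent length = C·cosβ = 47.8330
L = r1·wrap1 + r2·wrap2 + 2·C·cosβ = 10·2.9747 + 14·3.3085 + 2·47.8330 = 171.7318

L=171.732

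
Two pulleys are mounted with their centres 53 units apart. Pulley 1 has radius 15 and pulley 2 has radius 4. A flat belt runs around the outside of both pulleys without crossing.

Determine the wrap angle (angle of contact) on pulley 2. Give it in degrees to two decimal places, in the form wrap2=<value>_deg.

wrap2=156.04_deg

open belt: β = asin((r2−r1)/C) = asin(-11/53) = -11.9786°
wrap1 = π − 2β = 203.9573°
wrap2 = π + 2β = 156.0427°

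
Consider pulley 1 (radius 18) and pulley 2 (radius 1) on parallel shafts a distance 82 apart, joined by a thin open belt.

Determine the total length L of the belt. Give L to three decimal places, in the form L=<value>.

L=227.227

open belt: β = asin((r2−r1)/C) = asin(-17/82) = -11.9652°
wrap1 = π − 2β = 203.9303°
wrap2 = π + 2β = 156.0697°
tangent length = C·cosβ = 80.2185
L = r1·wrap1 + r2·wrap2 + 2·C·cosβ = 18·3.5593 + 1·2.7239 + 2·80.2185 = 227.2274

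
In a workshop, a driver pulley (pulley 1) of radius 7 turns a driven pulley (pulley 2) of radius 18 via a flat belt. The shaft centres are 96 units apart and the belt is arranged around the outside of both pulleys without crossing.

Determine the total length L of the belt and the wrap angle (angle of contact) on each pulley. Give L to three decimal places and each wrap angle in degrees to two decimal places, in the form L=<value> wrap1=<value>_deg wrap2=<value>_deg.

open belt: β = asin((r2−r1)/C) = asin(11/96) = 6.5796°
wrap1 = π − 2β = 166.8408°
wrap2 = π + 2β = 193.1592°
tangent length = C·cosβ = 95.3677
L = r1·wrap1 + r2·wrap2 + 2·C·cosβ = 7·2.9119 + 18·3.3713 + 2·95.3677 = 271.8016

L=271.802 wrap1=166.84_deg wrap2=193.16_deg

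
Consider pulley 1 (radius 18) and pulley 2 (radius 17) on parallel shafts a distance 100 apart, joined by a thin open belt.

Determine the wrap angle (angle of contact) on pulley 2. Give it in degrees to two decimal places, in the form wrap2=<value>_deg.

open belt: β = asin((r2−r1)/C) = asin(-1/100) = -0.5730°
wrap1 = π − 2β = 181.1459°
wrap2 = π + 2β = 178.8541°

wrap2=178.85_deg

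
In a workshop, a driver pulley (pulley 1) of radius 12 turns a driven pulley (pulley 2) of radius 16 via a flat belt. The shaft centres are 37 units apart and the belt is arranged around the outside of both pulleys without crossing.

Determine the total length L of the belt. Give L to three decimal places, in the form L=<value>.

L=162.397

open belt: β = asin((r2−r1)/C) = asin(4/37) = 6.2063°
wrap1 = π − 2β = 167.5875°
wrap2 = π + 2β = 192.4125°
tangent length = C·cosβ = 36.7831
L = r1·wrap1 + r2·wrap2 + 2·C·cosβ = 12·2.9250 + 16·3.3582 + 2·36.7831 = 162.3974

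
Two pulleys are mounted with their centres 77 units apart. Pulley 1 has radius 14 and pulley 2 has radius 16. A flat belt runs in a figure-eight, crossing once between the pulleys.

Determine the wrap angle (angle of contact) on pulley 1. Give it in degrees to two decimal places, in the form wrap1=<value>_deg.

wrap1=225.86_deg

crossed belt: β = asin((r1+r2)/C) = asin(30/77) = 22.9303°
wrap1 = wrap2 = π + 2β = 225.8605°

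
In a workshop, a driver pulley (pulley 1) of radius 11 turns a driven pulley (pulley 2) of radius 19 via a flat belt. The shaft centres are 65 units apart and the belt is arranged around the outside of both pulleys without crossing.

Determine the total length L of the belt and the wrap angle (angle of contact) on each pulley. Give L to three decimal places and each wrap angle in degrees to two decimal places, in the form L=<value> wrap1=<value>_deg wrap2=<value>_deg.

open belt: β = asin((r2−r1)/C) = asin(8/65) = 7.0697°
wrap1 = π − 2β = 165.8606°
wrap2 = π + 2β = 194.1394°
tangent length = C·cosβ = 64.5058
L = r1·wrap1 + r2·wrap2 + 2·C·cosβ = 11·2.8948 + 19·3.3884 + 2·64.5058 = 225.2336

L=225.234 wrap1=165.86_deg wrap2=194.14_deg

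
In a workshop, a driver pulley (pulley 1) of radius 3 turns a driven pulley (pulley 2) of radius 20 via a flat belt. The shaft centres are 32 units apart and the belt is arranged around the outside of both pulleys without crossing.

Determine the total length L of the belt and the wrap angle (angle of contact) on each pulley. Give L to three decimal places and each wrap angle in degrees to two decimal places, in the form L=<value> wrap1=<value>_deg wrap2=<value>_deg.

L=145.521 wrap1=115.82_deg wrap2=244.18_deg

open belt: β = asin((r2−r1)/C) = asin(17/32) = 32.0900°
wrap1 = π − 2β = 115.8201°
wrap2 = π + 2β = 244.1799°
tangent length = C·cosβ = 27.1109
L = r1·wrap1 + r2·wrap2 + 2·C·cosβ = 3·2.0214 + 20·4.2617 + 2·27.1109 = 145.5210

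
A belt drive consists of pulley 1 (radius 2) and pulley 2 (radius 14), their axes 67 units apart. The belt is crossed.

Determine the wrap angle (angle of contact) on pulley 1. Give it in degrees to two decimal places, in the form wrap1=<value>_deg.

wrap1=207.63_deg

crossed belt: β = asin((r1+r2)/C) = asin(16/67) = 13.8161°
wrap1 = wrap2 = π + 2β = 207.6322°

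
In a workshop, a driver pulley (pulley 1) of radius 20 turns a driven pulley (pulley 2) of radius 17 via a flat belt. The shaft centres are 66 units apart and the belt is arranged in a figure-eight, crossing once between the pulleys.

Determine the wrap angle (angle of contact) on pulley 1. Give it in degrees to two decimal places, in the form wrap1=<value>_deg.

wrap1=248.20_deg

crossed belt: β = asin((r1+r2)/C) = asin(37/66) = 34.0977°
wrap1 = wrap2 = π + 2β = 248.1954°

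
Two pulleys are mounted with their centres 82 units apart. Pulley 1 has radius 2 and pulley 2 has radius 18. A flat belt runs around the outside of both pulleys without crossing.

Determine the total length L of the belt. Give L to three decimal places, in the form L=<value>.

L=229.964

open belt: β = asin((r2−r1)/C) = asin(16/82) = 11.2518°
wrap1 = π − 2β = 157.4963°
wrap2 = π + 2β = 202.5037°
tangent length = C·cosβ = 80.4239
L = r1·wrap1 + r2·wrap2 + 2·C·cosβ = 2·2.7488 + 18·3.5344 + 2·80.4239 = 229.9638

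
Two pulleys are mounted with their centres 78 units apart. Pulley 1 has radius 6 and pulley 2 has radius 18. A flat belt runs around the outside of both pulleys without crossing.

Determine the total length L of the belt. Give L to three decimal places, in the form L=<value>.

open belt: β = asin((r2−r1)/C) = asin(12/78) = 8.8499°
wrap1 = π − 2β = 162.3002°
wrap2 = π + 2β = 197.6998°
tangent length = C·cosβ = 77.0714
L = r1·wrap1 + r2·wrap2 + 2·C·cosβ = 6·2.8327 + 18·3.4505 + 2·77.0714 = 233.2480

L=233.248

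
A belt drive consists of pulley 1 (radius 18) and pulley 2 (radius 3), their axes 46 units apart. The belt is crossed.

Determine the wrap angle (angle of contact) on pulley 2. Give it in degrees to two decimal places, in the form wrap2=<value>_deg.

crossed belt: β = asin((r1+r2)/C) = asin(21/46) = 27.1629°
wrap1 = wrap2 = π + 2β = 234.3258°

wrap2=234.33_deg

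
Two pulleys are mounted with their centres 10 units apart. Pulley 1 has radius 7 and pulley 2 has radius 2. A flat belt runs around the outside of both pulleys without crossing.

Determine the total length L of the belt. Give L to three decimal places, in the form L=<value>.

open belt: β = asin((r2−r1)/C) = asin(-5/10) = -30.0000°
wrap1 = π − 2β = 240.0000°
wrap2 = π + 2β = 120.0000°
tangent length = C·cosβ = 8.6603
L = r1·wrap1 + r2·wrap2 + 2·C·cosβ = 7·4.1888 + 2·2.0944 + 2·8.6603 = 50.8308

L=50.831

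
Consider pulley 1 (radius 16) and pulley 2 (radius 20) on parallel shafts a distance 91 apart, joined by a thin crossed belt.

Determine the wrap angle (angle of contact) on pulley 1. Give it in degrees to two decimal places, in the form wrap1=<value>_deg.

wrap1=226.61_deg

crossed belt: β = asin((r1+r2)/C) = asin(36/91) = 23.3037°
wrap1 = wrap2 = π + 2β = 226.6073°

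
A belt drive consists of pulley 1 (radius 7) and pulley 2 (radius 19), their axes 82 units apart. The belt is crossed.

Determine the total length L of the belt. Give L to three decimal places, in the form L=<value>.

L=253.997

crossed belt: β = asin((r1+r2)/C) = asin(26/82) = 18.4860°
wrap1 = wrap2 = π + 2β = 216.9720°
tangent length = C·cosβ = 77.7689
L = (r1+r2)·wrap + 2·C·cosβ = 26·3.7869 + 2·77.7689 = 253.9966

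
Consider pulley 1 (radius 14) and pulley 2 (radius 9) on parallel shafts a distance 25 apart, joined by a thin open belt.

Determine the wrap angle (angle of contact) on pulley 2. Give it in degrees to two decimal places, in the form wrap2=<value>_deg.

wrap2=156.93_deg

open belt: β = asin((r2−r1)/C) = asin(-5/25) = -11.5370°
wrap1 = π − 2β = 203.0739°
wrap2 = π + 2β = 156.9261°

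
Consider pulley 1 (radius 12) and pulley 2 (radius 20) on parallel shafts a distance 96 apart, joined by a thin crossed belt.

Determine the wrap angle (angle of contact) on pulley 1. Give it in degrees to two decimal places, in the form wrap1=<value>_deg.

crossed belt: β = asin((r1+r2)/C) = asin(32/96) = 19.4712°
wrap1 = wrap2 = π + 2β = 218.9424°

wrap1=218.94_deg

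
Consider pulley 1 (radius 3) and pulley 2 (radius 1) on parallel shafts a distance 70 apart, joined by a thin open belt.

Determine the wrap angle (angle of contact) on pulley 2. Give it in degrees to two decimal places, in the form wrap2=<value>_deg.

open belt: β = asin((r2−r1)/C) = asin(-2/70) = -1.6372°
wrap1 = π − 2β = 183.2745°
wrap2 = π + 2β = 176.7255°

wrap2=176.73_deg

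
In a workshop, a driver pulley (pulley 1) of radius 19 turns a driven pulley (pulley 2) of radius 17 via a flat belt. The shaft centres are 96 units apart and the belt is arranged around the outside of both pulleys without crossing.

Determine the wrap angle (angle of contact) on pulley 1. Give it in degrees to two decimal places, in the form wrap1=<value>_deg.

wrap1=182.39_deg

open belt: β = asin((r2−r1)/C) = asin(-2/96) = -1.1937°
wrap1 = π − 2β = 182.3875°
wrap2 = π + 2β = 177.6125°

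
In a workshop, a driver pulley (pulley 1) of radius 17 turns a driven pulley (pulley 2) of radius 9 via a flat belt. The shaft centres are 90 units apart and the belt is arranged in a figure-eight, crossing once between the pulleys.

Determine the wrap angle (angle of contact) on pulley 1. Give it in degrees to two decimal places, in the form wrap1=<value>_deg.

wrap1=213.58_deg

crossed belt: β = asin((r1+r2)/C) = asin(26/90) = 16.7914°
wrap1 = wrap2 = π + 2β = 213.5829°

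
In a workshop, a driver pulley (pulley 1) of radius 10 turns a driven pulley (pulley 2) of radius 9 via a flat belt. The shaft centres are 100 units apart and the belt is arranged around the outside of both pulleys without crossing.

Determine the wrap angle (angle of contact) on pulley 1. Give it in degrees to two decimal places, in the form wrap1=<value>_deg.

wrap1=181.15_deg

open belt: β = asin((r2−r1)/C) = asin(-1/100) = -0.5730°
wrap1 = π − 2β = 181.1459°
wrap2 = π + 2β = 178.8541°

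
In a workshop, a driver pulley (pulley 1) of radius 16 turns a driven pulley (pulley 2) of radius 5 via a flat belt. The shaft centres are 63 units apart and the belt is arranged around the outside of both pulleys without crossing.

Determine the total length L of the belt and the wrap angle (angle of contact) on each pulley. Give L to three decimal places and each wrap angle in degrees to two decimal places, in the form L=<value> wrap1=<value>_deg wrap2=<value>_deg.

L=193.899 wrap1=200.11_deg wrap2=159.89_deg

open belt: β = asin((r2−r1)/C) = asin(-11/63) = -10.0556°
wrap1 = π − 2β = 200.1111°
wrap2 = π + 2β = 159.8889°
tangent length = C·cosβ = 62.0322
L = r1·wrap1 + r2·wrap2 + 2·C·cosβ = 16·3.4926 + 5·2.7906 + 2·62.0322 = 193.8990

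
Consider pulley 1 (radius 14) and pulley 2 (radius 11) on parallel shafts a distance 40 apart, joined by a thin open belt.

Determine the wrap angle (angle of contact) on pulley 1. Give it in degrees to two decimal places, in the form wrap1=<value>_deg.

open belt: β = asin((r2−r1)/C) = asin(-3/40) = -4.3012°
wrap1 = π − 2β = 188.6024°
wrap2 = π + 2β = 171.3976°

wrap1=188.60_deg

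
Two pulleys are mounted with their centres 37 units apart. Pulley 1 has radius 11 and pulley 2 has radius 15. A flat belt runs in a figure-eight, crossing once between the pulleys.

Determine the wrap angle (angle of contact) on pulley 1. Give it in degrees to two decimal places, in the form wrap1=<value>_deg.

crossed belt: β = asin((r1+r2)/C) = asin(26/37) = 44.6442°
wrap1 = wrap2 = π + 2β = 269.2885°

wrap1=269.29_deg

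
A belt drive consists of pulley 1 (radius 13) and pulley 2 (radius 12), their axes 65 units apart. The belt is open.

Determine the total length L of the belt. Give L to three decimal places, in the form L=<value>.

open belt: β = asin((r2−r1)/C) = asin(-1/65) = -0.8815°
wrap1 = π − 2β = 181.7630°
wrap2 = π + 2β = 178.2370°
tangent length = C·cosβ = 64.9923
L = r1·wrap1 + r2·wrap2 + 2·C·cosβ = 13·3.1724 + 12·3.1108 + 2·64.9923 = 208.5552

L=208.555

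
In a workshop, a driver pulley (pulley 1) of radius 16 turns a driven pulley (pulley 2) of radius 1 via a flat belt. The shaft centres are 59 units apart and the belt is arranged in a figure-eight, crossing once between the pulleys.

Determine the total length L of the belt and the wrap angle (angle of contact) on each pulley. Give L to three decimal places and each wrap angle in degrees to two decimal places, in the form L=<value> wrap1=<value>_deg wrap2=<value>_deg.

crossed belt: β = asin((r1+r2)/C) = asin(17/59) = 16.7464°
wrap1 = wrap2 = π + 2β = 213.4927°
tangent length = C·cosβ = 56.4978
L = (r1+r2)·wrap + 2·C·cosβ = 17·3.7262 + 2·56.4978 = 176.3401

L=176.340 wrap1=213.49_deg wrap2=213.49_deg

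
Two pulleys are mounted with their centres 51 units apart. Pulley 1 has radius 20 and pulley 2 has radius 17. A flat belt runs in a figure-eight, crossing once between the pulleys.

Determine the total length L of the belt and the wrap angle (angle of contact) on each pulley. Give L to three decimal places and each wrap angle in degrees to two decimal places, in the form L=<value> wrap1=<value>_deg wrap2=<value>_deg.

L=246.508 wrap1=273.02_deg wrap2=273.02_deg

crossed belt: β = asin((r1+r2)/C) = asin(37/51) = 46.5096°
wrap1 = wrap2 = π + 2β = 273.0193°
tangent length = C·cosβ = 35.0999
L = (r1+r2)·wrap + 2·C·cosβ = 37·4.7651 + 2·35.0999 = 246.5079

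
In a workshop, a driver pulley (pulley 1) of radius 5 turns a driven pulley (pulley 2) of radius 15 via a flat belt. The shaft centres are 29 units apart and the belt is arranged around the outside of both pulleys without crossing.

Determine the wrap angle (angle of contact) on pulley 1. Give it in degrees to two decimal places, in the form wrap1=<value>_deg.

open belt: β = asin((r2−r1)/C) = asin(10/29) = 20.1713°
wrap1 = π − 2β = 139.6575°
wrap2 = π + 2β = 220.3425°

wrap1=139.66_deg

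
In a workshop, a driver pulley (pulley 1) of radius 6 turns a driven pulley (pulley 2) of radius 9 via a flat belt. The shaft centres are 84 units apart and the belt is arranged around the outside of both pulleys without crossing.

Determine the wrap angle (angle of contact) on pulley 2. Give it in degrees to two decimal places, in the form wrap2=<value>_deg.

wrap2=184.09_deg

open belt: β = asin((r2−r1)/C) = asin(3/84) = 2.0467°
wrap1 = π − 2β = 175.9066°
wrap2 = π + 2β = 184.0934°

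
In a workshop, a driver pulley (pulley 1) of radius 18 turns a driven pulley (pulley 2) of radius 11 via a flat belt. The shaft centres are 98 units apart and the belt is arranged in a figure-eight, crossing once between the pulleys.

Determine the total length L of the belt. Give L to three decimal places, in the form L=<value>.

L=295.752

crossed belt: β = asin((r1+r2)/C) = asin(29/98) = 17.2126°
wrap1 = wrap2 = π + 2β = 214.4252°
tangent length = C·cosβ = 93.6109
L = (r1+r2)·wrap + 2·C·cosβ = 29·3.7424 + 2·93.6109 = 295.7522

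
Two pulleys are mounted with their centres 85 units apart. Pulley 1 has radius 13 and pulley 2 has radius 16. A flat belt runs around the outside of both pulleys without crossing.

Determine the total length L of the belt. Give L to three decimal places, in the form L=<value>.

L=261.212

open belt: β = asin((r2−r1)/C) = asin(3/85) = 2.0226°
wrap1 = π − 2β = 175.9548°
wrap2 = π + 2β = 184.0452°
tangent length = C·cosβ = 84.9470
L = r1·wrap1 + r2·wrap2 + 2·C·cosβ = 13·3.0710 + 16·3.2122 + 2·84.9470 = 261.2121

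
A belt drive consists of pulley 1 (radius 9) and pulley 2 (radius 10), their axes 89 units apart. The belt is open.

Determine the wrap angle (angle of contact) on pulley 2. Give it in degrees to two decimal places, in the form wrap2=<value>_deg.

wrap2=181.29_deg

open belt: β = asin((r2−r1)/C) = asin(1/89) = 0.6438°
wrap1 = π − 2β = 178.7124°
wrap2 = π + 2β = 181.2876°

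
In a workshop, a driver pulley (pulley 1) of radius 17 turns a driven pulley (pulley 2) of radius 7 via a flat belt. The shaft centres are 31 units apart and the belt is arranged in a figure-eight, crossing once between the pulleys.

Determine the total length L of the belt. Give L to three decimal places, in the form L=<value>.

L=157.142

crossed belt: β = asin((r1+r2)/C) = asin(24/31) = 50.7320°
wrap1 = wrap2 = π + 2β = 281.4639°
tangent length = C·cosβ = 19.6214
L = (r1+r2)·wrap + 2·C·cosβ = 24·4.9125 + 2·19.6214 = 157.1422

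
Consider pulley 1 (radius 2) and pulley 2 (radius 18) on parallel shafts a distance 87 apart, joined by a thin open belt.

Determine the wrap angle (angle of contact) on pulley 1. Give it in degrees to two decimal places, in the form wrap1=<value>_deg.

open belt: β = asin((r2−r1)/C) = asin(16/87) = 10.5975°
wrap1 = π − 2β = 158.8050°
wrap2 = π + 2β = 201.1950°

wrap1=158.81_deg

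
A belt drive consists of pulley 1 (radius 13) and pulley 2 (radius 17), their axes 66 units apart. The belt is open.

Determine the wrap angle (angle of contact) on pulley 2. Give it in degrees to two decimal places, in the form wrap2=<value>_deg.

wrap2=186.95_deg

open belt: β = asin((r2−r1)/C) = asin(4/66) = 3.4746°
wrap1 = π − 2β = 173.0508°
wrap2 = π + 2β = 186.9492°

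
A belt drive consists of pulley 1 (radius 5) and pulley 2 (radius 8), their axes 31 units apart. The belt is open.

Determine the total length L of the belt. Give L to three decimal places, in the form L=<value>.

open belt: β = asin((r2−r1)/C) = asin(3/31) = 5.5534°
wrap1 = π − 2β = 168.8931°
wrap2 = π + 2β = 191.1069°
tangent length = C·cosβ = 30.8545
L = r1·wrap1 + r2·wrap2 + 2·C·cosβ = 5·2.9477 + 8·3.3354 + 2·30.8545 = 103.1313

L=103.131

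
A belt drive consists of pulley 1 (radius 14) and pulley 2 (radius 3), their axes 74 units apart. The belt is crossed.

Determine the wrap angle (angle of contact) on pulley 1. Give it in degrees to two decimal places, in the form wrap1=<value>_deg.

crossed belt: β = asin((r1+r2)/C) = asin(17/74) = 13.2812°
wrap1 = wrap2 = π + 2β = 206.5623°

wrap1=206.56_deg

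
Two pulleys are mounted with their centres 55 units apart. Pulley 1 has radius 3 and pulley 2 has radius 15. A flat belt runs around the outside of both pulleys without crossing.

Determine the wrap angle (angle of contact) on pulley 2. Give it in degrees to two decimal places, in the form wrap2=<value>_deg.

wrap2=205.20_deg

open belt: β = asin((r2−r1)/C) = asin(12/55) = 12.6023°
wrap1 = π − 2β = 154.7955°
wrap2 = π + 2β = 205.2045°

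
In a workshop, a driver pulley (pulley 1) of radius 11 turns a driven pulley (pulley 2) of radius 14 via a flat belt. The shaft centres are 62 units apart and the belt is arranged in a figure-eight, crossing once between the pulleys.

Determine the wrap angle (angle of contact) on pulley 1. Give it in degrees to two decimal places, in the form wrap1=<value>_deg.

crossed belt: β = asin((r1+r2)/C) = asin(25/62) = 23.7800°
wrap1 = wrap2 = π + 2β = 227.5600°

wrap1=227.56_deg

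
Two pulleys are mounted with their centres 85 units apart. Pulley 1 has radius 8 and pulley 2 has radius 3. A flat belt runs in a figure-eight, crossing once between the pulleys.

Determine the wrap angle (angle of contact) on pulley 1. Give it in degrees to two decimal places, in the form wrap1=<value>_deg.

crossed belt: β = asin((r1+r2)/C) = asin(11/85) = 7.4356°
wrap1 = wrap2 = π + 2β = 194.8712°

wrap1=194.87_deg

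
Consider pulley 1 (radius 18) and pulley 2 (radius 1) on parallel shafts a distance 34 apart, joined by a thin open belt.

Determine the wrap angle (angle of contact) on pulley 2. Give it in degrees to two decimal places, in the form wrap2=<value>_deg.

open belt: β = asin((r2−r1)/C) = asin(-17/34) = -30.0000°
wrap1 = π − 2β = 240.0000°
wrap2 = π + 2β = 120.0000°

wrap2=120.00_deg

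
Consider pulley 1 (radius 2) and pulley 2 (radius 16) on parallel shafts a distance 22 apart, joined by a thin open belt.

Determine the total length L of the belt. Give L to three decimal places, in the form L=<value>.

L=109.803

open belt: β = asin((r2−r1)/C) = asin(14/22) = 39.5212°
wrap1 = π − 2β = 100.9576°
wrap2 = π + 2β = 259.0424°
tangent length = C·cosβ = 16.9706
L = r1·wrap1 + r2·wrap2 + 2·C·cosβ = 2·1.7620 + 16·4.5211 + 2·16.9706 = 109.8035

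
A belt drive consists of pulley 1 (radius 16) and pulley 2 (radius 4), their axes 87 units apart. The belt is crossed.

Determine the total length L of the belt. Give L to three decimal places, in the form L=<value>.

L=241.450

crossed belt: β = asin((r1+r2)/C) = asin(20/87) = 13.2903°
wrap1 = wrap2 = π + 2β = 206.5806°
tangent length = C·cosβ = 84.6699
L = (r1+r2)·wrap + 2·C·cosβ = 20·3.6055 + 2·84.6699 = 241.4501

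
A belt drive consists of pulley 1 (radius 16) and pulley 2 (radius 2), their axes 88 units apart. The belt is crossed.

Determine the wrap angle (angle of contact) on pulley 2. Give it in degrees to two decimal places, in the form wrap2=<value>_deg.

wrap2=203.61_deg

crossed belt: β = asin((r1+r2)/C) = asin(18/88) = 11.8029°
wrap1 = wrap2 = π + 2β = 203.6058°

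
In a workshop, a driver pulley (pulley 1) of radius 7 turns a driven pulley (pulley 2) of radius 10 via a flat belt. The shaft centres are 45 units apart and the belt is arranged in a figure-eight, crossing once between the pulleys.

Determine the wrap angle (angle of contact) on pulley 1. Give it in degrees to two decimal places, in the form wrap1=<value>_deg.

wrap1=224.39_deg

crossed belt: β = asin((r1+r2)/C) = asin(17/45) = 22.1961°
wrap1 = wrap2 = π + 2β = 224.3922°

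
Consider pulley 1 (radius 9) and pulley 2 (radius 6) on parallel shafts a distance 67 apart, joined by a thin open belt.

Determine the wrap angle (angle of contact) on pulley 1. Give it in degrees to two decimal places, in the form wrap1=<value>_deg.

wrap1=185.13_deg

open belt: β = asin((r2−r1)/C) = asin(-3/67) = -2.5663°
wrap1 = π − 2β = 185.1327°
wrap2 = π + 2β = 174.8673°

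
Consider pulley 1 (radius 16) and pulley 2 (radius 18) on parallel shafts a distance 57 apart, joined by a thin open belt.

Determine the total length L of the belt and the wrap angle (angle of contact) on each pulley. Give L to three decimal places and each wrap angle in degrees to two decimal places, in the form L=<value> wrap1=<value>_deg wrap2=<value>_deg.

L=220.884 wrap1=175.98_deg wrap2=184.02_deg

open belt: β = asin((r2−r1)/C) = asin(2/57) = 2.0108°
wrap1 = π − 2β = 175.9784°
wrap2 = π + 2β = 184.0216°
tangent length = C·cosβ = 56.9649
L = r1·wrap1 + r2·wrap2 + 2·C·cosβ = 16·3.0714 + 18·3.2118 + 2·56.9649 = 220.8843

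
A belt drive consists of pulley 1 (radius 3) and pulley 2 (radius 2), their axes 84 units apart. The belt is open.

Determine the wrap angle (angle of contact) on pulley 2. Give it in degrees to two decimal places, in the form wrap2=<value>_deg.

open belt: β = asin((r2−r1)/C) = asin(-1/84) = -0.6821°
wrap1 = π − 2β = 181.3642°
wrap2 = π + 2β = 178.6358°

wrap2=178.64_deg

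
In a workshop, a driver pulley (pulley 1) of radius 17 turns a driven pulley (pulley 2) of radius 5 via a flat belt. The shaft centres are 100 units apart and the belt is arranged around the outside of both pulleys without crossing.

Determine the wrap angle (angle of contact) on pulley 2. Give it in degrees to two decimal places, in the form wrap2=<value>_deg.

open belt: β = asin((r2−r1)/C) = asin(-12/100) = -6.8921°
wrap1 = π − 2β = 193.7842°
wrap2 = π + 2β = 166.2158°

wrap2=166.22_deg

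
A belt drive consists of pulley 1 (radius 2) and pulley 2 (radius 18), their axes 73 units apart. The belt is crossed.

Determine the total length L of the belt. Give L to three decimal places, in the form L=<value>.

L=214.346

crossed belt: β = asin((r1+r2)/C) = asin(20/73) = 15.9008°
wrap1 = wrap2 = π + 2β = 211.8016°
tangent length = C·cosβ = 70.2068
L = (r1+r2)·wrap + 2·C·cosβ = 20·3.6966 + 2·70.2068 = 214.3464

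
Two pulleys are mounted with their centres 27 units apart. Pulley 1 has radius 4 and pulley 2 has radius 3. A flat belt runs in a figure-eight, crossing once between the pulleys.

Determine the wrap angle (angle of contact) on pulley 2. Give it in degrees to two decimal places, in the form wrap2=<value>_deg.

crossed belt: β = asin((r1+r2)/C) = asin(7/27) = 15.0261°
wrap1 = wrap2 = π + 2β = 210.0522°

wrap2=210.05_deg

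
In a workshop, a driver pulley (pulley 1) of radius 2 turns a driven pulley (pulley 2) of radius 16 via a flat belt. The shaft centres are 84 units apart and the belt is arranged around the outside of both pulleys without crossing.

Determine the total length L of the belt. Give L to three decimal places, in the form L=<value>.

open belt: β = asin((r2−r1)/C) = asin(14/84) = 9.5941°
wrap1 = π − 2β = 160.8119°
wrap2 = π + 2β = 199.1881°
tangent length = C·cosβ = 82.8251
L = r1·wrap1 + r2·wrap2 + 2·C·cosβ = 2·2.8067 + 16·3.4765 + 2·82.8251 = 226.8874

L=226.887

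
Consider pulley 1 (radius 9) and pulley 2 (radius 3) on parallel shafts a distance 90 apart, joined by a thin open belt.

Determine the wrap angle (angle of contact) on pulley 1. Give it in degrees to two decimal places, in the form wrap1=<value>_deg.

wrap1=187.65_deg

open belt: β = asin((r2−r1)/C) = asin(-6/90) = -3.8226°
wrap1 = π − 2β = 187.6451°
wrap2 = π + 2β = 172.3549°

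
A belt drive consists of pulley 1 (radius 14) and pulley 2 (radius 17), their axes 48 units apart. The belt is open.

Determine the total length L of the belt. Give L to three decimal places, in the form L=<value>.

L=193.577

open belt: β = asin((r2−r1)/C) = asin(3/48) = 3.5833°
wrap1 = π − 2β = 172.8334°
wrap2 = π + 2β = 187.1666°
tangent length = C·cosβ = 47.9062
L = r1·wrap1 + r2·wrap2 + 2·C·cosβ = 14·3.0165 + 17·3.2667 + 2·47.9062 = 193.5769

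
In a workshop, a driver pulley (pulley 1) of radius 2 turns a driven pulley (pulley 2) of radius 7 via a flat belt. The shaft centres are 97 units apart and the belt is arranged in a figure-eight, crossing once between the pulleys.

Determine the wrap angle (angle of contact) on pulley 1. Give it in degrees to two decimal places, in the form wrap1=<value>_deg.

wrap1=190.65_deg

crossed belt: β = asin((r1+r2)/C) = asin(9/97) = 5.3238°
wrap1 = wrap2 = π + 2β = 190.6475°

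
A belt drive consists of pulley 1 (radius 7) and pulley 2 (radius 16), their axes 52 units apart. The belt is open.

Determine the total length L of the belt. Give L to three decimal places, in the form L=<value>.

open belt: β = asin((r2−r1)/C) = asin(9/52) = 9.9668°
wrap1 = π − 2β = 160.0665°
wrap2 = π + 2β = 199.9335°
tangent length = C·cosβ = 51.2152
L = r1·wrap1 + r2·wrap2 + 2·C·cosβ = 7·2.7937 + 16·3.4895 + 2·51.2152 = 177.8182

L=177.818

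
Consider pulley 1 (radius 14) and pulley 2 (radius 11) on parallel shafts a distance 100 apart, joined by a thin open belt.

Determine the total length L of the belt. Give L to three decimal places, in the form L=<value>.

open belt: β = asin((r2−r1)/C) = asin(-3/100) = -1.7191°
wrap1 = π − 2β = 183.4383°
wrap2 = π + 2β = 176.5617°
tangent length = C·cosβ = 99.9550
L = r1·wrap1 + r2·wrap2 + 2·C·cosβ = 14·3.2016 + 11·3.0816 + 2·99.9550 = 278.6298

L=278.630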